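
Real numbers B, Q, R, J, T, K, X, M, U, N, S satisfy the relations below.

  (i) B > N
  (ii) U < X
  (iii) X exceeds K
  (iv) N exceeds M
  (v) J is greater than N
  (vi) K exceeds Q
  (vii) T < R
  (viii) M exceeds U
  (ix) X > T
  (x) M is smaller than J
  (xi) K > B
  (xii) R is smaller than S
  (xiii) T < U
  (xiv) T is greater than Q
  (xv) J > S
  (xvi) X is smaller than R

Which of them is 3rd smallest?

Chaining the given pairs: Q < T < U < M < N < B < K < X < R < S < J.
The 3rd smallest is U.

U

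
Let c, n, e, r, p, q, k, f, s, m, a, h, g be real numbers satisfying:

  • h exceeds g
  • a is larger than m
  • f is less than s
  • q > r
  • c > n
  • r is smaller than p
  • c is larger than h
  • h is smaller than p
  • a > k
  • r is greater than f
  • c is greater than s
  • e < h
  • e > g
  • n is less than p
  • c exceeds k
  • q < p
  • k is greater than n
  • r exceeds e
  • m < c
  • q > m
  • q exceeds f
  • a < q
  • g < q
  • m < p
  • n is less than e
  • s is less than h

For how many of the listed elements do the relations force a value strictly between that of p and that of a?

Chaining upward from a reaches: q.
Chaining downward from p reaches: m, n, k, f, g, s, e, r, h, q.
Strictly between a and p are those in both lists: q — 1 element.

1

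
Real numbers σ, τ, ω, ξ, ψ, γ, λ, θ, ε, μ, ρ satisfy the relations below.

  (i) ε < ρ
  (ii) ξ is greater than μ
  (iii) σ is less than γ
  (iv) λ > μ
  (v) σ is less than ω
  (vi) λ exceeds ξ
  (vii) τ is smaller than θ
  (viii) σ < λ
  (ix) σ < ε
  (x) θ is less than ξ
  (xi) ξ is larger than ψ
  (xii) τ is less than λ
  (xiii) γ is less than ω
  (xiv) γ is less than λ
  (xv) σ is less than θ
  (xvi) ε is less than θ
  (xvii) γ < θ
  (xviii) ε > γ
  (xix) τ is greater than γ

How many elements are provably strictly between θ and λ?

1

The relations place θ below λ. An element lies strictly between them when it is forced above θ and also forced below λ.
Above θ: {ξ}. Below λ: {σ, γ, ε, μ, τ, ψ, ξ}.
Intersection: {ξ} — 1.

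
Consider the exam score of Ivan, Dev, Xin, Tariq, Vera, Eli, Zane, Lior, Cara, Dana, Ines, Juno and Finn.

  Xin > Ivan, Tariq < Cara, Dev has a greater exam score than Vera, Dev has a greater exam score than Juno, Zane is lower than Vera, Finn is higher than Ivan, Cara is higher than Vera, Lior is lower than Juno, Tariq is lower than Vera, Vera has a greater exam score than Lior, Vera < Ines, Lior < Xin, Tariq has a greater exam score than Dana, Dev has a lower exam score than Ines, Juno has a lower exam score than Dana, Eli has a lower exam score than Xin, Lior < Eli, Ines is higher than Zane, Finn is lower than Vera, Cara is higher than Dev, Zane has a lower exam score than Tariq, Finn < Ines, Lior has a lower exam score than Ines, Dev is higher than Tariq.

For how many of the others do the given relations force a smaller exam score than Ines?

9

The elements the relations force below Ines are Lior, Juno, Ivan, Zane, Dana, Finn, Tariq, Vera, Dev — no chain reaches any other.
That is 9.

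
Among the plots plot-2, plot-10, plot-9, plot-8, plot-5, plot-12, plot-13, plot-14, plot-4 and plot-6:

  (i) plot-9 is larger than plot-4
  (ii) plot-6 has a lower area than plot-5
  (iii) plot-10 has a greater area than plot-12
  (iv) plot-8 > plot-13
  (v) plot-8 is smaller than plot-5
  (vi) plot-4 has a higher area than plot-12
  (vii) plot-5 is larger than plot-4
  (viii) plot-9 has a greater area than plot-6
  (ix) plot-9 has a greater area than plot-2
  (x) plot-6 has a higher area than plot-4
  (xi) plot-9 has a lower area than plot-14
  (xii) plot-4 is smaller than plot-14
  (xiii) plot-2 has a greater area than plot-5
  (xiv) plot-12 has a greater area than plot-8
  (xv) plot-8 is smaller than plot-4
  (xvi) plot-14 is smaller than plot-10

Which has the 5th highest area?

plot-5

Chaining the given pairs: plot-13 < plot-8 < plot-12 < plot-4 < plot-6 < plot-5 < plot-2 < plot-9 < plot-14 < plot-10.
Counting 5 from the largest end gives plot-5.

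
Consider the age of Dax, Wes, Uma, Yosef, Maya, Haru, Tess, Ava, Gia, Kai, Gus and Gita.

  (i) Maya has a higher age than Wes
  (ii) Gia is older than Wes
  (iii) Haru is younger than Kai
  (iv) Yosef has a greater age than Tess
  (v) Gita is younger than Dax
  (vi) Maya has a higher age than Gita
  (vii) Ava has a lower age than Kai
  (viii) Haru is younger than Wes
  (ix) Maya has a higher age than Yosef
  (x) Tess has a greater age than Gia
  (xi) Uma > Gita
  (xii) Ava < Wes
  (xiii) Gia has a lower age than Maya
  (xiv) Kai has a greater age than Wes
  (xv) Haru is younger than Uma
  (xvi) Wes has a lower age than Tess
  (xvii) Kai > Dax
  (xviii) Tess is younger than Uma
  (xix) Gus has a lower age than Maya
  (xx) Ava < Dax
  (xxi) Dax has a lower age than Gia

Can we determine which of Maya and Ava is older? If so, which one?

Maya

Ava < Wes < Gia < Tess < Yosef < Maya, by transitivity through Wes, Gia, Tess, Yosef.
So Maya is older.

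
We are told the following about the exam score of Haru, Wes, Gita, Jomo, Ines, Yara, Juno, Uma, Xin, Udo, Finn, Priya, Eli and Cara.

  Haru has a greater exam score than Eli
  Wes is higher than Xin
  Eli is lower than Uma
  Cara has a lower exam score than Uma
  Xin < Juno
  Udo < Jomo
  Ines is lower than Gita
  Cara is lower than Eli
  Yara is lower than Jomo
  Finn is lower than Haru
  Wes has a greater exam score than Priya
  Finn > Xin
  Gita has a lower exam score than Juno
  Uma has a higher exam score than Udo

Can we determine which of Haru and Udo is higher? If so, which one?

undetermined

Following every chain through Udo: above Udo we get Jomo, Uma.
Haru is not reached, and no chain runs the other way from Haru to Udo.
So the given relations leave the order of Udo and Haru undetermined.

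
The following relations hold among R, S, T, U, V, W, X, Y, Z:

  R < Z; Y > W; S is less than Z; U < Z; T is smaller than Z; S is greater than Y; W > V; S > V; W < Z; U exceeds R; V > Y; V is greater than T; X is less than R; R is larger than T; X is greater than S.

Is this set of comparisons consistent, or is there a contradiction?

inconsistent

We have Y < V stated directly, yet also V < W < Y by chaining the others — so V < Y. Contradiction.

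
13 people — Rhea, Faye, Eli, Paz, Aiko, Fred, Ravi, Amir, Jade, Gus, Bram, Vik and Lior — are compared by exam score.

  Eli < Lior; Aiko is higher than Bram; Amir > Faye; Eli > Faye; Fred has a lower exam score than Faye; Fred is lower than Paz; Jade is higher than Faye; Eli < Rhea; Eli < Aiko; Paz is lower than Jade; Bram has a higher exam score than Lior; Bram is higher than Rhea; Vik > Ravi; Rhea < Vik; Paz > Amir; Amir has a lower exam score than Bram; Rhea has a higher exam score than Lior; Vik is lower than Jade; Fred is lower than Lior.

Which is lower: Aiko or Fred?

Link the given pairs in sequence: Fred < Faye; Faye < Eli; Eli < Rhea; Rhea < Bram; Bram < Aiko.
Together: Fred < Faye < Eli < Rhea < Bram < Aiko.
So Fred < Aiko; Fred is the lower of the two.

Fred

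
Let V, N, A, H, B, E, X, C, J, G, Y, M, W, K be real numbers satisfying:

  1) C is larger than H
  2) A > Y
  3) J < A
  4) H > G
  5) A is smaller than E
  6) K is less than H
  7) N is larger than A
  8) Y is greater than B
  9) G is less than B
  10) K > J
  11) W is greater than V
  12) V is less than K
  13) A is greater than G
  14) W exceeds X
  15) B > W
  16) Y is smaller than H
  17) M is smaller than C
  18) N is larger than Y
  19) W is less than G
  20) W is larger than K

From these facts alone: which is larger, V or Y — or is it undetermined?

V < W and W < G give V < G.
With G < B: V < W < G < B.
With B < Y: V < W < G < B < Y.
So Y is larger.

Y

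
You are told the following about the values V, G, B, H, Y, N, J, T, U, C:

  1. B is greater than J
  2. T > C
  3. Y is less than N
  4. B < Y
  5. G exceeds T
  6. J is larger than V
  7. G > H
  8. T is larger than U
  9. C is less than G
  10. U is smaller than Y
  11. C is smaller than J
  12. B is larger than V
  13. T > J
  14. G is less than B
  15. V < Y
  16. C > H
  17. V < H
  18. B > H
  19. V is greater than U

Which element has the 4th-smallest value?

The consecutive relations fix a unique order: U < V < H < C < J < T < G < B < Y < N.
The 4th smallest is C.

C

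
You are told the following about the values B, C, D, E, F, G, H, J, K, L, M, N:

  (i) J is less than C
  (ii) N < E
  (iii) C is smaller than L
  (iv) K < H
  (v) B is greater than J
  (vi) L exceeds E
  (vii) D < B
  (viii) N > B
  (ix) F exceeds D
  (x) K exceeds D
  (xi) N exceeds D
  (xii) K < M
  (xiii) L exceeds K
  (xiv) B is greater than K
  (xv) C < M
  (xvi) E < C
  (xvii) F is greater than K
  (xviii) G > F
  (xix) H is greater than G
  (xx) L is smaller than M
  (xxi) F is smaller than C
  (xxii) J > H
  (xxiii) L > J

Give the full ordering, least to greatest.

D < K < F < G < H < J < B < N < E < C < L < M

Each adjacent pair is fixed by a given relation: D < K; K < F; F < G; G < H; H < J; J < B; B < N; N < E; E < C; C < L; L < M. Chaining them end to end gives the full order.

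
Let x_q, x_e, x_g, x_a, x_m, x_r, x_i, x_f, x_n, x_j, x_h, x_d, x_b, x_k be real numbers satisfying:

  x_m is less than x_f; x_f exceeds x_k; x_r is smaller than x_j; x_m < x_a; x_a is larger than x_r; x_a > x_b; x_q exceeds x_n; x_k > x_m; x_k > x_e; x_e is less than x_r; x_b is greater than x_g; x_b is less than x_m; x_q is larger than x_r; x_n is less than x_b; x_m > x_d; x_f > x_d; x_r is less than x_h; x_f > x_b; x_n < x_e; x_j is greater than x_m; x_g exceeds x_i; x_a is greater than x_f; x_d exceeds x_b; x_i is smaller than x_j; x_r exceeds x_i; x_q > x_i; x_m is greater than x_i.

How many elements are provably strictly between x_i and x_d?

The relations place x_i below x_d. An element lies strictly between them when it is forced above x_i and also forced below x_d.
Above x_i: {x_g, x_b, x_m, x_r, x_k, x_h, x_f, x_q, x_j, x_a}. Below x_d: {x_g, x_n, x_b}.
Intersection: {x_g, x_b} — 2.

2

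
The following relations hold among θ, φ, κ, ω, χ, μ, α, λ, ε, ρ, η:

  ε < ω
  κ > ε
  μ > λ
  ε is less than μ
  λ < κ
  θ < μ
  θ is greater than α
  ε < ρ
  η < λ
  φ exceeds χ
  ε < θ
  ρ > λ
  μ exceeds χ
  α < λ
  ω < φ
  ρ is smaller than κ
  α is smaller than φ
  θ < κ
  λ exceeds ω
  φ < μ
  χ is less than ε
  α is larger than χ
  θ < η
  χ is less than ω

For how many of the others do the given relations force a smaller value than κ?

8

The elements the relations force below κ are χ, ε, α, θ, η, ω, λ, ρ — no chain reaches any other.
That is 8.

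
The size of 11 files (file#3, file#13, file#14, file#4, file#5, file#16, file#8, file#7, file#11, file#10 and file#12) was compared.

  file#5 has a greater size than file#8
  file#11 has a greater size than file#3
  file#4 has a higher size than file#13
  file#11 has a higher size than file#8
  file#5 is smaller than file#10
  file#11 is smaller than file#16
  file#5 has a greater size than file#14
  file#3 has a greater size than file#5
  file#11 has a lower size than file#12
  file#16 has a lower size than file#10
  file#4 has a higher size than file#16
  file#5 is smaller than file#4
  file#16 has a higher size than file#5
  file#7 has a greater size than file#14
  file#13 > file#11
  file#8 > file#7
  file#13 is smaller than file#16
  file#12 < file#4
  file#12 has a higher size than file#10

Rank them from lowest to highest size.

file#14 < file#7 < file#8 < file#5 < file#3 < file#11 < file#13 < file#16 < file#10 < file#12 < file#4

Nothing is placed below file#14, so it is least; from there file#14 < file#7; file#7 < file#8; file#8 < file#5; file#5 < file#3; file#3 < file#11; file#11 < file#13; file#13 < file#16; file#16 < file#10; file#10 < file#12; file#12 < file#4, each given directly.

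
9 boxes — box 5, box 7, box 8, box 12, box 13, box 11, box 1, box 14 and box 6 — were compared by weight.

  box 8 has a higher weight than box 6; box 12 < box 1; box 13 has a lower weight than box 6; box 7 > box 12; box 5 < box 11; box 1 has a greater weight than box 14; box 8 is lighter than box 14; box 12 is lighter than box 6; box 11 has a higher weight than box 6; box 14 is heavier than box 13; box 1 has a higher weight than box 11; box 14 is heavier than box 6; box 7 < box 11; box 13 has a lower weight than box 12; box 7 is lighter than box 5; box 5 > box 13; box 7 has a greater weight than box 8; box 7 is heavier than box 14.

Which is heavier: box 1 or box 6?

Link the given pairs in sequence: box 6 < box 8; box 8 < box 14; box 14 < box 7; box 7 < box 5; box 5 < box 11; box 11 < box 1.
Chaining these gives box 6 < box 8 < box 14 < box 7 < box 5 < box 11 < box 1.
So box 6 < box 1; box 1 is the heavier of the two.

box 1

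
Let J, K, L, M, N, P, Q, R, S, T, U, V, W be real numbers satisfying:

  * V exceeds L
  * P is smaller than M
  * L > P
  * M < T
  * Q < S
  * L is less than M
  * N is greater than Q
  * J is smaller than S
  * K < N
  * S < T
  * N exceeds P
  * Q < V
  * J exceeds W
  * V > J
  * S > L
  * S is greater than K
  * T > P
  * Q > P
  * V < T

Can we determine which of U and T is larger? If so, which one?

undetermined

Following every chain through U: nothing is chained to U.
T is not reached, and no chain runs the other way from T to U.
So the given relations leave the order of U and T undetermined.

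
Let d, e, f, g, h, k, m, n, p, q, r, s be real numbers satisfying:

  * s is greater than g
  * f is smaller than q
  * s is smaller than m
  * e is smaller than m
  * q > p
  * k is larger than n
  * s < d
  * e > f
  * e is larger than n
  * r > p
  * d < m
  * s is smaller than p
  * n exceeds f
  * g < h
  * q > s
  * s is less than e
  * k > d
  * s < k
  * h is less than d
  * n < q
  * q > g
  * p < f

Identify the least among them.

h is not least since g < h; s is not least since g < s; p is not least since s < p; f is not least since p < f; r is not least since p < r; d is not least since h < d; n is not least since f < n; e is not least since s < e; q is not least since f < q; k is not least since n < k; m is not least since s < m.
Only g has nothing below it, so g is the least.

g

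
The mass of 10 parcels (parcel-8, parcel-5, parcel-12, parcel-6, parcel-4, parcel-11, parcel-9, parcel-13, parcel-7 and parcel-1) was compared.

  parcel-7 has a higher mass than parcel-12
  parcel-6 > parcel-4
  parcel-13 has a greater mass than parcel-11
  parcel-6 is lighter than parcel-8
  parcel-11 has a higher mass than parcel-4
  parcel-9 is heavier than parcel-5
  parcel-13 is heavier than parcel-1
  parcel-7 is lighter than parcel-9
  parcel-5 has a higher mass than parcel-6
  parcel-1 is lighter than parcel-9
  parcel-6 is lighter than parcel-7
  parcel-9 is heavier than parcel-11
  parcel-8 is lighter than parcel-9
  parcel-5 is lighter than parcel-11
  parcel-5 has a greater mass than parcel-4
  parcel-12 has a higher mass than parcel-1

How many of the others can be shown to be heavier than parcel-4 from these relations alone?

From parcel-4 the given relations immediately reach parcel-6, parcel-5, parcel-11.
From those, parcel-8, parcel-7, parcel-9, parcel-13 — 7 in total.
No other element is forced above parcel-4 by the given relations, so the count is 7.

7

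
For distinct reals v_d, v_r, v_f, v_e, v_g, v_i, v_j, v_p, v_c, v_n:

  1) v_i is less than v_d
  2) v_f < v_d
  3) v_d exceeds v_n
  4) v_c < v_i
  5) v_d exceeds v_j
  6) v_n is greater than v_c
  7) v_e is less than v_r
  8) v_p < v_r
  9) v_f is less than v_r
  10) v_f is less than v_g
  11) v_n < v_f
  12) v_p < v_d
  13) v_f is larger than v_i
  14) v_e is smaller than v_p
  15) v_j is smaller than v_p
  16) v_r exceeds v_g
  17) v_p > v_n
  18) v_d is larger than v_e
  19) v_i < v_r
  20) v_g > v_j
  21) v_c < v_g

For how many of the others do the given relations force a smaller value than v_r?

Directly below v_r: v_e, v_i, v_f, v_g, v_p.
One step further: v_c, v_j, v_n (8 so far).
No other element is forced below v_r by the given relations, so the count is 8.

8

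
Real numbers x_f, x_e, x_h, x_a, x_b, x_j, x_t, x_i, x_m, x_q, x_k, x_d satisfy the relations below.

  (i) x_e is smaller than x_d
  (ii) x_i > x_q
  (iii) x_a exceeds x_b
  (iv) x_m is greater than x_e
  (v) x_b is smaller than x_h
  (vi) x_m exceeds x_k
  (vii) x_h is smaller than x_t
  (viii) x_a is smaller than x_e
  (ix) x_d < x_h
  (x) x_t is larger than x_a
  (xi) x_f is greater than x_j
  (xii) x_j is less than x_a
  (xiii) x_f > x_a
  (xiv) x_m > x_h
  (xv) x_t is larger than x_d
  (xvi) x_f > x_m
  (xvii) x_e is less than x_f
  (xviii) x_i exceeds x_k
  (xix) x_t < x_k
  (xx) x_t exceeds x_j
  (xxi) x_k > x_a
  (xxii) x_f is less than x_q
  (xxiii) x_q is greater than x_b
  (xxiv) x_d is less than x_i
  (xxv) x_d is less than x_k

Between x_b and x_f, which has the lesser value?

x_b

x_b < x_a and x_a < x_e give x_b < x_e.
With x_e < x_d: x_b < x_a < x_e < x_d.
Then x_d < x_h extends the chain to x_h.
Then x_h < x_t extends the chain to x_t.
Then x_t < x_k extends the chain to x_k.
With x_k < x_m: x_b < x_a < x_e < x_d < x_h < x_t < x_k < x_m.
Then x_m < x_f extends the chain to x_f.
So x_b < x_f; x_b is the smaller of the two.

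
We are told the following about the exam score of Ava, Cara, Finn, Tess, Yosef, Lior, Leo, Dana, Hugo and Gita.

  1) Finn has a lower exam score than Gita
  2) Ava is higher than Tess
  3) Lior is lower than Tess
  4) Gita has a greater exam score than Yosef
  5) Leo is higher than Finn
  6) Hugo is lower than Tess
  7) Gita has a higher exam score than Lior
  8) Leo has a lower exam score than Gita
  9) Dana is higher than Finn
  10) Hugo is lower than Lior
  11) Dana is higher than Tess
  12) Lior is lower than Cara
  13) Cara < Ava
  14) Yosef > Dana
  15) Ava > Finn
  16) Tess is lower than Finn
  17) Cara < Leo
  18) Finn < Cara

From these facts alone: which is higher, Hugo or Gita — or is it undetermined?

Gita

Following the relations from Hugo: Hugo < Lior < Tess < Finn < Dana < Yosef < Gita.
So Gita is higher.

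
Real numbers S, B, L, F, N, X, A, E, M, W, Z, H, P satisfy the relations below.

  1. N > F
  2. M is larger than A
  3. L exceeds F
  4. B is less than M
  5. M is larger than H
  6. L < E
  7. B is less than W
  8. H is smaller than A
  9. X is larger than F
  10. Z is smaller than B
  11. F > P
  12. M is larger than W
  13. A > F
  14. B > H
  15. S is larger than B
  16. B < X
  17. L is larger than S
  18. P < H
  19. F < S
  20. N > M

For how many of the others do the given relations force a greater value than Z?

8

Directly above Z: B.
One step further: W, X, S, M (5 so far).
One step further: L, N (7 so far).
One step further: E (8 so far).
Nothing else is reachable above Z; 8 in all.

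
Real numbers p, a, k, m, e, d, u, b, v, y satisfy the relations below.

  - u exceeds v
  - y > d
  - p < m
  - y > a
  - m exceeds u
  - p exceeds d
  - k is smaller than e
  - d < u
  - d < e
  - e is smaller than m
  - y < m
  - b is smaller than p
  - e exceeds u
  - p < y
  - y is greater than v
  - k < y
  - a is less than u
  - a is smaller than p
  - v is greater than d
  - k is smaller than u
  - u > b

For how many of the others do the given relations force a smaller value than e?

6

The elements the relations force below e are b, d, v, a, k, u — no chain reaches any other.
That is 6.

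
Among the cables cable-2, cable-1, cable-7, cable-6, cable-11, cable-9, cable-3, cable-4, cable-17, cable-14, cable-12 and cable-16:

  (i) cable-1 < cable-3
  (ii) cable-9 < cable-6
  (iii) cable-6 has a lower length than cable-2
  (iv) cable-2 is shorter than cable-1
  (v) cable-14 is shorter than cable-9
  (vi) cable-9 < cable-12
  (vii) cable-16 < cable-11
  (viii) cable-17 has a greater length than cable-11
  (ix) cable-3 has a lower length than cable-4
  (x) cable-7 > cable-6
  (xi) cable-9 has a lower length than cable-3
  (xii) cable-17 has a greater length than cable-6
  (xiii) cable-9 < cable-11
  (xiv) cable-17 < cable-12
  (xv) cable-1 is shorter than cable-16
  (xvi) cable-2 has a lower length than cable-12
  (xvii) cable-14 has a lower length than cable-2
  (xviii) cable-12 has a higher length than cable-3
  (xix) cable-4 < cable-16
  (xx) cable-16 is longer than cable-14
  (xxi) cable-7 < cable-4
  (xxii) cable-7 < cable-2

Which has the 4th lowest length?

The consecutive relations fix a unique order: cable-14 < cable-9 < cable-6 < cable-7 < cable-2 < cable-1 < cable-3 < cable-4 < cable-16 < cable-11 < cable-17 < cable-12.
Counting 4 from the smallest end gives cable-7.

cable-7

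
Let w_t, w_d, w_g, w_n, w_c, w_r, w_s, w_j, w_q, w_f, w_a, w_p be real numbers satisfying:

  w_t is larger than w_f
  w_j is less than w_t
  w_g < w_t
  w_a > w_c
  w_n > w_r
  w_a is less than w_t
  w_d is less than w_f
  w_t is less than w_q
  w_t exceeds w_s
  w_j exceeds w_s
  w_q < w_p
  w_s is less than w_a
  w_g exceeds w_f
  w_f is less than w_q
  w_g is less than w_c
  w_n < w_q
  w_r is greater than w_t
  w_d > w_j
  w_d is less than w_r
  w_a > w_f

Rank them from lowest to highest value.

w_s < w_j < w_d < w_f < w_g < w_c < w_a < w_t < w_r < w_n < w_q < w_p

Each adjacent pair is fixed by a given relation: w_s < w_j; w_j < w_d; w_d < w_f; w_f < w_g; w_g < w_c; w_c < w_a; w_a < w_t; w_t < w_r; w_r < w_n; w_n < w_q; w_q < w_p. Chaining them end to end gives the full order.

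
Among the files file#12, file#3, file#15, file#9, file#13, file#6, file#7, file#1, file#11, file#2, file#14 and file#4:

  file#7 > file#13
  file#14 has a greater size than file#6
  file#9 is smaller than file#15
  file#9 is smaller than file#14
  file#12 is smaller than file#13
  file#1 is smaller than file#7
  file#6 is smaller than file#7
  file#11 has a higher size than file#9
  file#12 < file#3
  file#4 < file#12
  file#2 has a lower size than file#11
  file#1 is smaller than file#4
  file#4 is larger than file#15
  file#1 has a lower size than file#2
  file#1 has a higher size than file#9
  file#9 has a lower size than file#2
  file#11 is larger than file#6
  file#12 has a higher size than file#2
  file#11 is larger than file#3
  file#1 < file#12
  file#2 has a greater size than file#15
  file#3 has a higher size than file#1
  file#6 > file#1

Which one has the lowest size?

file#15 is not least since file#9 < file#15; file#1 is not least since file#9 < file#1; file#4 is not least since file#15 < file#4; file#2 is not least since file#1 < file#2; file#6 is not least since file#1 < file#6; file#12 is not least since file#2 < file#12; file#3 is not least since file#1 < file#3; file#11 is not least since file#9 < file#11; file#13 is not least since file#12 < file#13; file#7 is not least since file#6 < file#7; file#14 is not least since file#9 < file#14.
Only file#9 has nothing below it, so file#9 is the lowest size.

file#9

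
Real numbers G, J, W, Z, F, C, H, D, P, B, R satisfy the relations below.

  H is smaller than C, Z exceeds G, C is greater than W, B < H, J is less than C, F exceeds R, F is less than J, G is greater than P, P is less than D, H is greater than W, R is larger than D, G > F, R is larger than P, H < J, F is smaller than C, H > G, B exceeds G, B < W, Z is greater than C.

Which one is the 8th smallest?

H

Chaining the given pairs: P < D < R < F < G < B < W < H < J < C < Z.
The 8th smallest is H.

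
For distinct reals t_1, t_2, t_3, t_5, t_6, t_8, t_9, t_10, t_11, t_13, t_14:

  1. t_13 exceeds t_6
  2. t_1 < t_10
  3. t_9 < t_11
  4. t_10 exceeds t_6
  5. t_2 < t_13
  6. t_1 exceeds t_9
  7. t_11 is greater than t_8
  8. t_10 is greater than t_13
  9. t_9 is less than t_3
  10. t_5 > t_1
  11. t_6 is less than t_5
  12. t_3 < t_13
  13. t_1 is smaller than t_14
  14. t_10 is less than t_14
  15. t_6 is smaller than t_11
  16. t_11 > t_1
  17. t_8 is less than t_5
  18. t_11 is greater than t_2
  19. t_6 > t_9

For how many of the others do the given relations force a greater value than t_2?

The elements the relations force above t_2 are t_13, t_10, t_14, t_11 — no chain reaches any other.
That is 4.

4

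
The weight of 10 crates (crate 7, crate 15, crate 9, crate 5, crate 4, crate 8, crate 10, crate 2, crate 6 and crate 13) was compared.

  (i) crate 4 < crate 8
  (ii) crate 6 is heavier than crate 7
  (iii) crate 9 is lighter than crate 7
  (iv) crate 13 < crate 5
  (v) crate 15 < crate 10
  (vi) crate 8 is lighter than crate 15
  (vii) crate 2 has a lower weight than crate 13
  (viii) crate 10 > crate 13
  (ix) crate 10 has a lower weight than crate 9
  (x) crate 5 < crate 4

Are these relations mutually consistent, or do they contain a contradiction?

The single ordering crate 2 < crate 13 < crate 5 < crate 4 < crate 8 < crate 15 < crate 10 < crate 9 < crate 7 < crate 6 satisfies every listed relation, so no contradiction arises.

consistent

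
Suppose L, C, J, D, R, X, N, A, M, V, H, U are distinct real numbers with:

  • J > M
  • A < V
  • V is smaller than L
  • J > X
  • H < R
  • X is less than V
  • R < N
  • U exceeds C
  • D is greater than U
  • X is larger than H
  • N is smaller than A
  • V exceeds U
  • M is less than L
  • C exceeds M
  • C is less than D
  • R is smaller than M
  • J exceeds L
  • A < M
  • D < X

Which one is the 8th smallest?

The consecutive relations fix a unique order: H < R < N < A < M < C < U < D < X < V < L < J.
Counting 8 from the smallest end gives D.

D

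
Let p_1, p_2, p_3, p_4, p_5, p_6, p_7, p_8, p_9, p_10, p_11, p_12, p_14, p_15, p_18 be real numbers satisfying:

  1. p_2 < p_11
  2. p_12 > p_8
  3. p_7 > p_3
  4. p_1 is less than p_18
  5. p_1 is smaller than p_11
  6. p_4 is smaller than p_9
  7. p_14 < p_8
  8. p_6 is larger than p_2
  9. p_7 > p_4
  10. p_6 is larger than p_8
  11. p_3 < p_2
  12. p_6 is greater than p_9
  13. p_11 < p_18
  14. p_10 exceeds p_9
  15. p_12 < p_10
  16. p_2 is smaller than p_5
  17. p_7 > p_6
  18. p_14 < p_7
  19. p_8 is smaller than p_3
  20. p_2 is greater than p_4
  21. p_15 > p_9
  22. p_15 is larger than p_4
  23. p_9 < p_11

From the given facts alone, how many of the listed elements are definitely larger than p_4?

From p_4 the given relations immediately reach p_9, p_15, p_2, p_7.
From those, p_6, p_5, p_11, p_10 — 8 in total.
From those, p_18 — 9 in total.
Nothing else is reachable above p_4; 9 in all.

9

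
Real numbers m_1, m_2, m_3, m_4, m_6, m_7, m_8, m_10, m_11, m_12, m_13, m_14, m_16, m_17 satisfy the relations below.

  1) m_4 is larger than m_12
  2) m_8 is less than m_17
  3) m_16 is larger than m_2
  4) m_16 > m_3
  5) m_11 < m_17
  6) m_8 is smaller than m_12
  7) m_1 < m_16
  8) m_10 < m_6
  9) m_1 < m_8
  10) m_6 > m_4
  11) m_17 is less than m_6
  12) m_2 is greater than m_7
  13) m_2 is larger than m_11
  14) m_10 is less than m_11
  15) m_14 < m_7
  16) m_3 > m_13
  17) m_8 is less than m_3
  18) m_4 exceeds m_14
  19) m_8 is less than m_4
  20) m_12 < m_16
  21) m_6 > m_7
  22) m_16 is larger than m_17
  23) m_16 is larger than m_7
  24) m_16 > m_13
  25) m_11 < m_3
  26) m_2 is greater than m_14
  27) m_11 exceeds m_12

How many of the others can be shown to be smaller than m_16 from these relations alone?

11

From m_16 the given relations immediately reach m_1, m_12, m_13, m_7, m_2, m_17, m_3.
From those, m_14, m_8, m_11 — 10 in total.
From those, m_10 — 11 in total.
Nothing else is reachable below m_16; 11 in all.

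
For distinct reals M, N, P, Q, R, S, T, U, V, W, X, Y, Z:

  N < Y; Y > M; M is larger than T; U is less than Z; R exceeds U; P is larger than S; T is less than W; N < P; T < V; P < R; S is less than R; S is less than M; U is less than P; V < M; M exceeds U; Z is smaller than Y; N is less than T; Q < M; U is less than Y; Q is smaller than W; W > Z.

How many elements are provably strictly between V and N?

1

Chaining upward from N reaches: T, P, M, W, R, Y.
Chaining downward from V reaches: T.
Strictly between N and V are those in both lists: T — 1 element.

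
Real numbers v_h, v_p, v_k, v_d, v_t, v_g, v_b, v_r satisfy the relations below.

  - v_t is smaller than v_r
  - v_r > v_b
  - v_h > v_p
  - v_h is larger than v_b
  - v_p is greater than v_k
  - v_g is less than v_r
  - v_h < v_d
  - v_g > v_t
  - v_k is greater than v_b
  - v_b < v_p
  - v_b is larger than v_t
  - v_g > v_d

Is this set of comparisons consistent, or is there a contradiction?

consistent

Every relation is compatible with v_t < v_b < v_k < v_p < v_h < v_d < v_g < v_r; the set is consistent.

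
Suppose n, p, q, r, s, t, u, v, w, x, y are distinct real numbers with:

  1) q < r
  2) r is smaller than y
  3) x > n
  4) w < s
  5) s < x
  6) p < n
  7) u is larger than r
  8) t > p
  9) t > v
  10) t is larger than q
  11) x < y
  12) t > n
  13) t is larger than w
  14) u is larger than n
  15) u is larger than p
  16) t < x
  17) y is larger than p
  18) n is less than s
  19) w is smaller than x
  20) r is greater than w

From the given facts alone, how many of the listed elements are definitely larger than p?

The elements the relations force above p are n, s, t, x, y, u — no chain reaches any other.
That is 6.

6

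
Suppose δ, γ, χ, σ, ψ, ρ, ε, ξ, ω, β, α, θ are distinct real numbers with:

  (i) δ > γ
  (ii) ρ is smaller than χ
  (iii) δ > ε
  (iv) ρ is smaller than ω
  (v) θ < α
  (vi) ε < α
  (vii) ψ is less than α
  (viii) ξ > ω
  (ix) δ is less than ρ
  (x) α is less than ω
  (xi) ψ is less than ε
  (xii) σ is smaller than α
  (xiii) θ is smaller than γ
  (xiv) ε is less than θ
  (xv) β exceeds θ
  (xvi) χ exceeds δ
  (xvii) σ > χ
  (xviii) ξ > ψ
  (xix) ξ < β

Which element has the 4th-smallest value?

γ

Piecing the relations together gives one ordering: ψ < ε < θ < γ < δ < ρ < χ < σ < α < ω < ξ < β.
Counting 4 from the smallest end gives γ.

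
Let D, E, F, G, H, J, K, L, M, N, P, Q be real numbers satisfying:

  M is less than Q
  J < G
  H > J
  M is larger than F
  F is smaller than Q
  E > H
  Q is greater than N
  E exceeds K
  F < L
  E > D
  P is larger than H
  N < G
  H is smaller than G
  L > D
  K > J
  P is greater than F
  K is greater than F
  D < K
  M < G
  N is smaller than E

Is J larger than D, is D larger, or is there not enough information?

Following every chain through D: above D we get K, L, E.
J is not reached, and no chain runs the other way from J to D.
So the given relations leave the order of D and J undetermined.

undetermined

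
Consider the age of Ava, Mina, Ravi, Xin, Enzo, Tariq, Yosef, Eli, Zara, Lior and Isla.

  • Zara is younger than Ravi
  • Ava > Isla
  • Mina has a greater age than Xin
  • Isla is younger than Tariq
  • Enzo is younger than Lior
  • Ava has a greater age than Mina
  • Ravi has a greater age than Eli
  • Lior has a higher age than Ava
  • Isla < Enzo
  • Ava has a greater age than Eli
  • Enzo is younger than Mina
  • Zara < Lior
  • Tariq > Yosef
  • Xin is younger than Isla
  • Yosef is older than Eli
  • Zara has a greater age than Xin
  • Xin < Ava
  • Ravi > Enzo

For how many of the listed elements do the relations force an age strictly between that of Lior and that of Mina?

1

The relations place Mina below Lior. An element lies strictly between them when it is forced above Mina and also forced below Lior.
Above Mina: {Ava}. Below Lior: {Xin, Isla, Enzo, Zara, Eli, Ava}.
Intersection: {Ava} — 1.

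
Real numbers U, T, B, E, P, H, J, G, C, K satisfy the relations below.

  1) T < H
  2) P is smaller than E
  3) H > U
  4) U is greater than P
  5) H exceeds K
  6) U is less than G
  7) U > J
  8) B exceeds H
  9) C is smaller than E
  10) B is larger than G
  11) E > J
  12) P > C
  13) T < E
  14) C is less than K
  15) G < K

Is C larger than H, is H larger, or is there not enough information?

C < P and P < U give C < U.
With U < G: C < P < U < G.
Then G < K extends the chain to K.
Then K < H extends the chain to H.
So H is larger.

H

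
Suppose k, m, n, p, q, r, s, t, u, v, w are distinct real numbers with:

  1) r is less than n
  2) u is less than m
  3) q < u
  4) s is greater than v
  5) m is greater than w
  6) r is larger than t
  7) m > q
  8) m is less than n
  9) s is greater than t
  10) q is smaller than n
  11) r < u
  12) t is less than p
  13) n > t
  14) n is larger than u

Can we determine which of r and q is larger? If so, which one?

undetermined

Following every chain through q: above q we get u, m, n.
r is not reached, and no chain runs the other way from r to q.
So the given relations leave the order of q and r undetermined.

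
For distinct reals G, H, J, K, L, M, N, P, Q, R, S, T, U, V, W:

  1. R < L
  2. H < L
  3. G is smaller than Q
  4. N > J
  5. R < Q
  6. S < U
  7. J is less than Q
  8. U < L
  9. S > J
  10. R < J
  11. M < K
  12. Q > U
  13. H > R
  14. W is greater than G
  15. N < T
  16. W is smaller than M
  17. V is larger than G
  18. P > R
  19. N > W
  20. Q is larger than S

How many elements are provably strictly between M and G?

The relations place G below M. An element lies strictly between them when it is forced above G and also forced below M.
Above G: {V, W, N, K, T, Q}. Below M: {W}.
Intersection: {W} — 1.

1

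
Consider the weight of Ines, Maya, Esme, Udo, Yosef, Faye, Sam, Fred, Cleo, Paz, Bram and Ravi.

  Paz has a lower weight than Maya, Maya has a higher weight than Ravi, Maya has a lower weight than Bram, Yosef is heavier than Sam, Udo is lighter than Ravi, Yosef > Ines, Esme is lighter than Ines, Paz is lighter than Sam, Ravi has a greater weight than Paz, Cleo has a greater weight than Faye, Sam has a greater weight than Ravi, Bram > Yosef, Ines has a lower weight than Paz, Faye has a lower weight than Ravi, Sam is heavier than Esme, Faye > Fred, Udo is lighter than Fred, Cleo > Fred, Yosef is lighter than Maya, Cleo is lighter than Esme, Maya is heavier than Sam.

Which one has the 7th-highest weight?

Ines

The consecutive relations fix a unique order: Udo < Fred < Faye < Cleo < Esme < Ines < Paz < Ravi < Sam < Yosef < Maya < Bram.
The 7th largest is Ines.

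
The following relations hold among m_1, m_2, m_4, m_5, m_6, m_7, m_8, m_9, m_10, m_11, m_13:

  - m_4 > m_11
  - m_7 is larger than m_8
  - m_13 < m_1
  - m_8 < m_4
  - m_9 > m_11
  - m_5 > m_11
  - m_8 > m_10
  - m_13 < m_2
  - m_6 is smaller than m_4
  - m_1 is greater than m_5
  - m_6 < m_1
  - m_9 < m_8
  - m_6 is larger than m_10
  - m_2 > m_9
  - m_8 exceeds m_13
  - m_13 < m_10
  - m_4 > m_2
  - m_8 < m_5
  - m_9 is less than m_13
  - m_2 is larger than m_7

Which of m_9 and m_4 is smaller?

m_9

Following the relations from m_9: m_9 < m_13 < m_10 < m_8 < m_7 < m_2 < m_4.
So m_9 < m_4; m_9 is the smaller of the two.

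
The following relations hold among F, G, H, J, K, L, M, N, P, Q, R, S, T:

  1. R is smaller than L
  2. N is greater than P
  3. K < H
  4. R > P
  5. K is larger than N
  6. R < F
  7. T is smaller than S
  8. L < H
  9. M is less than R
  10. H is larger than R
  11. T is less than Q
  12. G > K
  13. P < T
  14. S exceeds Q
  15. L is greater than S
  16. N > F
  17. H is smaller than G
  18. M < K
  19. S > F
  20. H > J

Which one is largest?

Chaining downward from G: directly below it, K, H; then J, M, R, N, L; then P, F, S; then T, Q.
That covers every other element, and nothing is given above G, so G is the largest.

G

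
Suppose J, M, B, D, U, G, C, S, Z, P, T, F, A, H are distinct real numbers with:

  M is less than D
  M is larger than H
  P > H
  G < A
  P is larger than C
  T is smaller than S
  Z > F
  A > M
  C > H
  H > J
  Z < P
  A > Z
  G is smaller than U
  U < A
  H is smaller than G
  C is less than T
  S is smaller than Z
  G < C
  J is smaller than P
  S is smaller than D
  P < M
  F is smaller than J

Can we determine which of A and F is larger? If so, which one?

A

F < J and J < H give F < H.
Then H < G extends the chain to G.
Then G < C extends the chain to C.
With C < T: F < J < H < G < C < T.
Then T < S extends the chain to S.
With S < Z: F < J < H < G < C < T < S < Z.
Then Z < P extends the chain to P.
Then P < M extends the chain to M.
With M < A: F < J < H < G < C < T < S < Z < P < M < A.
So A is larger.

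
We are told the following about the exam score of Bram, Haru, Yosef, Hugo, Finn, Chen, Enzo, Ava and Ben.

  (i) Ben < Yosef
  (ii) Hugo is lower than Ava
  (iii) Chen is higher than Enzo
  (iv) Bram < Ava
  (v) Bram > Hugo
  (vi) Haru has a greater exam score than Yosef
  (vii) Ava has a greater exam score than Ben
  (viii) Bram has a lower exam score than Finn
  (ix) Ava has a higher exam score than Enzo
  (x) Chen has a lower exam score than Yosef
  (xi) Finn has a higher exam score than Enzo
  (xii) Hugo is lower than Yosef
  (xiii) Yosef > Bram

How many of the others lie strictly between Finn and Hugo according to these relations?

The relations place Hugo below Finn. An element lies strictly between them when it is forced above Hugo and also forced below Finn.
Above Hugo: {Bram, Yosef, Haru, Ava}. Below Finn: {Enzo, Bram}.
Intersection: {Bram} — 1.

1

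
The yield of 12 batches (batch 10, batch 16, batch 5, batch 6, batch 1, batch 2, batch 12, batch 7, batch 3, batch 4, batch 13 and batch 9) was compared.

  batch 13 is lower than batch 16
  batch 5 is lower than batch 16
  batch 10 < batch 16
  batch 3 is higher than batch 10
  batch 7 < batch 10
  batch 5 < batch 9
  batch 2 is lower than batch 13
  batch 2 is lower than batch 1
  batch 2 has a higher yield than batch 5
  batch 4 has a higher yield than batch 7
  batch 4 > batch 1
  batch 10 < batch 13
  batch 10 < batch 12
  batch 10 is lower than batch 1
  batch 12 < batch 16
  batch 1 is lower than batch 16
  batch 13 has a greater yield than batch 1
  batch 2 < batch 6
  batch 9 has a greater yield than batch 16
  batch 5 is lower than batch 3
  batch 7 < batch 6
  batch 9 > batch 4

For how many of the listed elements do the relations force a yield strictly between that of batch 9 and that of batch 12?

1

Chaining upward from batch 12 reaches: batch 16.
Chaining downward from batch 9 reaches: batch 5, batch 7, batch 2, batch 10, batch 1, batch 13, batch 16, batch 4.
Strictly between batch 12 and batch 9 are those in both lists: batch 16 — 1 element.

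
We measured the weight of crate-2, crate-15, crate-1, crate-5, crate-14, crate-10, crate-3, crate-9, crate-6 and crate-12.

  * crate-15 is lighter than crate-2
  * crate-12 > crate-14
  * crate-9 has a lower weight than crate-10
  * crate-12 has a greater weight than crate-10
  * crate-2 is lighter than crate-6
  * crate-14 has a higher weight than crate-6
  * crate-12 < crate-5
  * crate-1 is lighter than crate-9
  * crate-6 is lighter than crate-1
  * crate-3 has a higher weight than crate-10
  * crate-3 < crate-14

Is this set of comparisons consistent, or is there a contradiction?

consistent

The single ordering crate-15 < crate-2 < crate-6 < crate-1 < crate-9 < crate-10 < crate-3 < crate-14 < crate-12 < crate-5 satisfies every listed relation, so no contradiction arises.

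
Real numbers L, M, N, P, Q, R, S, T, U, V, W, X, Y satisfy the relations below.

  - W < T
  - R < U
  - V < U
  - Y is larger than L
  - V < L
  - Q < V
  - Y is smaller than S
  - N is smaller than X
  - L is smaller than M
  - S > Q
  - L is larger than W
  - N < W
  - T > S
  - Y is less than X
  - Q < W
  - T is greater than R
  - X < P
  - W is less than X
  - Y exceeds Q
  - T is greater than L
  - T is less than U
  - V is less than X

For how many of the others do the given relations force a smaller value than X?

The elements the relations force below X are Q, N, V, W, L, Y — no chain reaches any other.
That is 6.

6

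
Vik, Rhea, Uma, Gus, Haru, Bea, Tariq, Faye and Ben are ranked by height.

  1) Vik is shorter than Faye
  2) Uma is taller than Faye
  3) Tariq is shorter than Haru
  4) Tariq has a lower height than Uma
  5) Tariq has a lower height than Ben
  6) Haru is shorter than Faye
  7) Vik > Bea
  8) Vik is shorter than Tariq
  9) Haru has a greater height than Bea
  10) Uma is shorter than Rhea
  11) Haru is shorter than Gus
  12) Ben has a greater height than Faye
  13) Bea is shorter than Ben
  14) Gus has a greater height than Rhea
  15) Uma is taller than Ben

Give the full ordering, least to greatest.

Bea < Vik < Tariq < Haru < Faye < Ben < Uma < Rhea < Gus

Nothing is placed below Bea, so it is least; from there Bea < Vik; Vik < Tariq; Tariq < Haru; Haru < Faye; Faye < Ben; Ben < Uma; Uma < Rhea; Rhea < Gus, each given directly.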